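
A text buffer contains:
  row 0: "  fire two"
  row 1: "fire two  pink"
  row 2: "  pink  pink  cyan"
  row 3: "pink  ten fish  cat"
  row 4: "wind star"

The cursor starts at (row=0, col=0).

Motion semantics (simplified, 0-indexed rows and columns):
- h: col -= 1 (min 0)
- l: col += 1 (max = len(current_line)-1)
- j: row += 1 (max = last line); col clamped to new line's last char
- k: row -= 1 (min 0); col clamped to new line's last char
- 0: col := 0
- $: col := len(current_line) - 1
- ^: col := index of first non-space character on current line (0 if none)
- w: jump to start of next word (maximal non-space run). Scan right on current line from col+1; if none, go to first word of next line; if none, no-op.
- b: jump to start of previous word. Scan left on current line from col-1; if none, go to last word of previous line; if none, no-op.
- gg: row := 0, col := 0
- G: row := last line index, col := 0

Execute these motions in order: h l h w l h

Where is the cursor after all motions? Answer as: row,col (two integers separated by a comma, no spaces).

After 1 (h): row=0 col=0 char='_'
After 2 (l): row=0 col=1 char='_'
After 3 (h): row=0 col=0 char='_'
After 4 (w): row=0 col=2 char='f'
After 5 (l): row=0 col=3 char='i'
After 6 (h): row=0 col=2 char='f'

Answer: 0,2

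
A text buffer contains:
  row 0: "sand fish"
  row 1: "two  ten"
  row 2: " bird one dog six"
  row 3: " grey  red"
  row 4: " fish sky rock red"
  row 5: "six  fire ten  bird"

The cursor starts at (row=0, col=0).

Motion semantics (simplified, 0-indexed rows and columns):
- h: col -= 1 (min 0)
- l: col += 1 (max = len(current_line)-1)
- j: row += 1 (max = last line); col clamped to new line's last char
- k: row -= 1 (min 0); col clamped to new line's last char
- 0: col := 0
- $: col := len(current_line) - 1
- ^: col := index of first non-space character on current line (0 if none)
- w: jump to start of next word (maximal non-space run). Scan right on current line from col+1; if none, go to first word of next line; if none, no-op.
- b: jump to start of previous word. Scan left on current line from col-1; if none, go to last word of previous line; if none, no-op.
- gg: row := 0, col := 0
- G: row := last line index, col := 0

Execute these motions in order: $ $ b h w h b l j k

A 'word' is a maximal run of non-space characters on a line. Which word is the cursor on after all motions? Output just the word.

After 1 ($): row=0 col=8 char='h'
After 2 ($): row=0 col=8 char='h'
After 3 (b): row=0 col=5 char='f'
After 4 (h): row=0 col=4 char='_'
After 5 (w): row=0 col=5 char='f'
After 6 (h): row=0 col=4 char='_'
After 7 (b): row=0 col=0 char='s'
After 8 (l): row=0 col=1 char='a'
After 9 (j): row=1 col=1 char='w'
After 10 (k): row=0 col=1 char='a'

Answer: sand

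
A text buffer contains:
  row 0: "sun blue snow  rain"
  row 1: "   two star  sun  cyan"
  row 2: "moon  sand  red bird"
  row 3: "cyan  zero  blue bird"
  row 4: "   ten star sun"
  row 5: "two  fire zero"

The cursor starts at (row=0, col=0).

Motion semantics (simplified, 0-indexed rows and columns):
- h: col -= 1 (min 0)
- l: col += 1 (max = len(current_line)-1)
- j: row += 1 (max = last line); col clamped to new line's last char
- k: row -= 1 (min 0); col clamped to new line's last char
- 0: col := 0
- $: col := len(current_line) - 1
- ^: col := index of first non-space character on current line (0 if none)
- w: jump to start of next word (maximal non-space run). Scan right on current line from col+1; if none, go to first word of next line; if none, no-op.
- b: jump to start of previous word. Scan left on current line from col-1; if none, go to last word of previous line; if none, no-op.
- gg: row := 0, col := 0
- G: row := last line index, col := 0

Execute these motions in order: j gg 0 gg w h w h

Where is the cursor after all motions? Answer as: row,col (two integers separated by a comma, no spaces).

Answer: 0,3

Derivation:
After 1 (j): row=1 col=0 char='_'
After 2 (gg): row=0 col=0 char='s'
After 3 (0): row=0 col=0 char='s'
After 4 (gg): row=0 col=0 char='s'
After 5 (w): row=0 col=4 char='b'
After 6 (h): row=0 col=3 char='_'
After 7 (w): row=0 col=4 char='b'
After 8 (h): row=0 col=3 char='_'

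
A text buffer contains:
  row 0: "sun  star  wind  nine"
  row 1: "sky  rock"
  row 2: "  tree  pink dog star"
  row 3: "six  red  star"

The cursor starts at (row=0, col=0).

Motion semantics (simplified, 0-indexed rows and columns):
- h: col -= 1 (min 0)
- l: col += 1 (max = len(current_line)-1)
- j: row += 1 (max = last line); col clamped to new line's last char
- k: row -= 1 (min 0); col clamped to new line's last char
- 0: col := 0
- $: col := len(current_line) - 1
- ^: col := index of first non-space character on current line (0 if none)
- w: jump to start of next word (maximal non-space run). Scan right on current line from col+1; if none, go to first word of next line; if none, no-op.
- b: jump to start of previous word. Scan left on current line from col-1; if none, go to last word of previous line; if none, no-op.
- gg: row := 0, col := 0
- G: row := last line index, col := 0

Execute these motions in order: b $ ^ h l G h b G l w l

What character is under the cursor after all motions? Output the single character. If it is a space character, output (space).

After 1 (b): row=0 col=0 char='s'
After 2 ($): row=0 col=20 char='e'
After 3 (^): row=0 col=0 char='s'
After 4 (h): row=0 col=0 char='s'
After 5 (l): row=0 col=1 char='u'
After 6 (G): row=3 col=0 char='s'
After 7 (h): row=3 col=0 char='s'
After 8 (b): row=2 col=17 char='s'
After 9 (G): row=3 col=0 char='s'
After 10 (l): row=3 col=1 char='i'
After 11 (w): row=3 col=5 char='r'
After 12 (l): row=3 col=6 char='e'

Answer: e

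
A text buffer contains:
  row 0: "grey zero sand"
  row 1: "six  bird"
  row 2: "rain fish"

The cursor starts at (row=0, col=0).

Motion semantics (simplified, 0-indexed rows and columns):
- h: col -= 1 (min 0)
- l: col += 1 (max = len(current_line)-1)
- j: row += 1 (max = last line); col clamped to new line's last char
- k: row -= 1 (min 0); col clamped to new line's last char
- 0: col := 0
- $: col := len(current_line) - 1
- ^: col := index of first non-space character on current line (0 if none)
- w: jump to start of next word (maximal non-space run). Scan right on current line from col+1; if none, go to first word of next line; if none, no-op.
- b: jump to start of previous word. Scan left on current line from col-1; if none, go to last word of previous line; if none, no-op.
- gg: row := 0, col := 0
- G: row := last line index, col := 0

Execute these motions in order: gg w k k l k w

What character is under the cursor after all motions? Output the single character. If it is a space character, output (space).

Answer: s

Derivation:
After 1 (gg): row=0 col=0 char='g'
After 2 (w): row=0 col=5 char='z'
After 3 (k): row=0 col=5 char='z'
After 4 (k): row=0 col=5 char='z'
After 5 (l): row=0 col=6 char='e'
After 6 (k): row=0 col=6 char='e'
After 7 (w): row=0 col=10 char='s'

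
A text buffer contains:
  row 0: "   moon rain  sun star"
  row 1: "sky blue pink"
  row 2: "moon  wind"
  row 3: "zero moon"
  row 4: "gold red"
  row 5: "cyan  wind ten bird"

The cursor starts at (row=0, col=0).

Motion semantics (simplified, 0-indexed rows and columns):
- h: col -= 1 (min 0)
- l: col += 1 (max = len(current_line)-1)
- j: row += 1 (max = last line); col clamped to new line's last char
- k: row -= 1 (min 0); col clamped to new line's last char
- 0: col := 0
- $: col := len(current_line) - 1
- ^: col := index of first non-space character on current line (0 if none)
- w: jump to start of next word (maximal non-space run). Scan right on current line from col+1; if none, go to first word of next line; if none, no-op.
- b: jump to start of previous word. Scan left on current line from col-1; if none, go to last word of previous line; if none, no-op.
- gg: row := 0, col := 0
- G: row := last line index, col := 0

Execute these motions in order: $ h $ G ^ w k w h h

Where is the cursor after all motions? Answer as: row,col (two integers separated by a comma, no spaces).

Answer: 5,0

Derivation:
After 1 ($): row=0 col=21 char='r'
After 2 (h): row=0 col=20 char='a'
After 3 ($): row=0 col=21 char='r'
After 4 (G): row=5 col=0 char='c'
After 5 (^): row=5 col=0 char='c'
After 6 (w): row=5 col=6 char='w'
After 7 (k): row=4 col=6 char='e'
After 8 (w): row=5 col=0 char='c'
After 9 (h): row=5 col=0 char='c'
After 10 (h): row=5 col=0 char='c'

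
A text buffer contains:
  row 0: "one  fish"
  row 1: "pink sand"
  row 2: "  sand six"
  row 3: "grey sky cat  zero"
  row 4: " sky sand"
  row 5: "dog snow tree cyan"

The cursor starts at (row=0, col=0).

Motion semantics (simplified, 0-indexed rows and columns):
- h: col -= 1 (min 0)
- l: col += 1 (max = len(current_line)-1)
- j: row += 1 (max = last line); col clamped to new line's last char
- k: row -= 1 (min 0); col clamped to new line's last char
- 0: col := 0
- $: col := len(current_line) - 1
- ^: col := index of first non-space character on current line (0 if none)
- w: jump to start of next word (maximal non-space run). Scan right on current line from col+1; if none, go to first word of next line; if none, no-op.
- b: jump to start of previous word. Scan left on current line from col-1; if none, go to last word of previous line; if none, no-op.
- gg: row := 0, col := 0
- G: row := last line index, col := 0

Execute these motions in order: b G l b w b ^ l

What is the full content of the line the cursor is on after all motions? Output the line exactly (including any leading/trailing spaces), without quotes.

After 1 (b): row=0 col=0 char='o'
After 2 (G): row=5 col=0 char='d'
After 3 (l): row=5 col=1 char='o'
After 4 (b): row=5 col=0 char='d'
After 5 (w): row=5 col=4 char='s'
After 6 (b): row=5 col=0 char='d'
After 7 (^): row=5 col=0 char='d'
After 8 (l): row=5 col=1 char='o'

Answer: dog snow tree cyan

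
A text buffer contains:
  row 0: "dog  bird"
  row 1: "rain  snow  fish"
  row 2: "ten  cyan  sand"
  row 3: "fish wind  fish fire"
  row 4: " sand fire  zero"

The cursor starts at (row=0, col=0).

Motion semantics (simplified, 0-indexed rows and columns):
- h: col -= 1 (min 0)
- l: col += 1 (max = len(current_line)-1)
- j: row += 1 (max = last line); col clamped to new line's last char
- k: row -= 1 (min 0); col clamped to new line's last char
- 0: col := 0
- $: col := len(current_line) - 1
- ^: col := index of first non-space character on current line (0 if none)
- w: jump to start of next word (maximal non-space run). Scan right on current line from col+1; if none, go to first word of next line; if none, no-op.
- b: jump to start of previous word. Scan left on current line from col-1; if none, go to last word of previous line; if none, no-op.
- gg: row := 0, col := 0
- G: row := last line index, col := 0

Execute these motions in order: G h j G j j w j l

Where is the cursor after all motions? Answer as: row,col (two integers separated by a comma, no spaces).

Answer: 4,2

Derivation:
After 1 (G): row=4 col=0 char='_'
After 2 (h): row=4 col=0 char='_'
After 3 (j): row=4 col=0 char='_'
After 4 (G): row=4 col=0 char='_'
After 5 (j): row=4 col=0 char='_'
After 6 (j): row=4 col=0 char='_'
After 7 (w): row=4 col=1 char='s'
After 8 (j): row=4 col=1 char='s'
After 9 (l): row=4 col=2 char='a'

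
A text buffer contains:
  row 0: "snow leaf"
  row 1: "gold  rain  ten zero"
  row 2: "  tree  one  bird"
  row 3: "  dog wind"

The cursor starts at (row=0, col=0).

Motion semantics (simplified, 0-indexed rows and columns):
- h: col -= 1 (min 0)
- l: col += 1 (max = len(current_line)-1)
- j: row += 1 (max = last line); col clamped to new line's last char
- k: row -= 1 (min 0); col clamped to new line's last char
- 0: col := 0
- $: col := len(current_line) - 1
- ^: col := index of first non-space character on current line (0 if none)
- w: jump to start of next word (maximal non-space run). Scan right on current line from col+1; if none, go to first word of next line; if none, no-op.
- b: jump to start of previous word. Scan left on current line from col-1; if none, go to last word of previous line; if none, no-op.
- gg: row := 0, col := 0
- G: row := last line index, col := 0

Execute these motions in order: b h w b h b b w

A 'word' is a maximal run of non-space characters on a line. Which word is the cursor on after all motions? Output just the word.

After 1 (b): row=0 col=0 char='s'
After 2 (h): row=0 col=0 char='s'
After 3 (w): row=0 col=5 char='l'
After 4 (b): row=0 col=0 char='s'
After 5 (h): row=0 col=0 char='s'
After 6 (b): row=0 col=0 char='s'
After 7 (b): row=0 col=0 char='s'
After 8 (w): row=0 col=5 char='l'

Answer: leaf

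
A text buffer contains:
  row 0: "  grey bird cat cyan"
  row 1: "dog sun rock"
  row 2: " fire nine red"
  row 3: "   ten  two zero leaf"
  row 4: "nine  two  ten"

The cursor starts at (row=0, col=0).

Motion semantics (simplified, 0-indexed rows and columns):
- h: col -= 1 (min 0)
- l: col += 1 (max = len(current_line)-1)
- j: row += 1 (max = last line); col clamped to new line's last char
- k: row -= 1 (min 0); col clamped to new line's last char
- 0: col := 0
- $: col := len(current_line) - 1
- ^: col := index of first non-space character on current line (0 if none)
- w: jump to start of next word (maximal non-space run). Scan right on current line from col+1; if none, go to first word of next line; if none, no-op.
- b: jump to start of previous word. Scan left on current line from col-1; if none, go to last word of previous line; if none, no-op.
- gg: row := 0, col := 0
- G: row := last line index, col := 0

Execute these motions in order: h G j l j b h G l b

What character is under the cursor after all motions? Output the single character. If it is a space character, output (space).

After 1 (h): row=0 col=0 char='_'
After 2 (G): row=4 col=0 char='n'
After 3 (j): row=4 col=0 char='n'
After 4 (l): row=4 col=1 char='i'
After 5 (j): row=4 col=1 char='i'
After 6 (b): row=4 col=0 char='n'
After 7 (h): row=4 col=0 char='n'
After 8 (G): row=4 col=0 char='n'
After 9 (l): row=4 col=1 char='i'
After 10 (b): row=4 col=0 char='n'

Answer: n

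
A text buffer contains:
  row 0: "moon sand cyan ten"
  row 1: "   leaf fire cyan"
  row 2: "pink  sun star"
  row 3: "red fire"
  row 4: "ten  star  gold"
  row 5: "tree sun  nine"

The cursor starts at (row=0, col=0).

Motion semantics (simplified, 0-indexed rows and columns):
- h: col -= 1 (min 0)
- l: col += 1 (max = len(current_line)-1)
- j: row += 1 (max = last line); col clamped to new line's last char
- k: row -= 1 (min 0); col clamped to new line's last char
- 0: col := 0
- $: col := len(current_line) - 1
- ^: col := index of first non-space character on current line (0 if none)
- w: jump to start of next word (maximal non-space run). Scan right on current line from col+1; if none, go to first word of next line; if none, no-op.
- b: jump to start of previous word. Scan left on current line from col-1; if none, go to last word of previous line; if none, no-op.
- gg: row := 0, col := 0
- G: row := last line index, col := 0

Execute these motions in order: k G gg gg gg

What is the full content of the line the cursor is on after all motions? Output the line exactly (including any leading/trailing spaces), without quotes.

Answer: moon sand cyan ten

Derivation:
After 1 (k): row=0 col=0 char='m'
After 2 (G): row=5 col=0 char='t'
After 3 (gg): row=0 col=0 char='m'
After 4 (gg): row=0 col=0 char='m'
After 5 (gg): row=0 col=0 char='m'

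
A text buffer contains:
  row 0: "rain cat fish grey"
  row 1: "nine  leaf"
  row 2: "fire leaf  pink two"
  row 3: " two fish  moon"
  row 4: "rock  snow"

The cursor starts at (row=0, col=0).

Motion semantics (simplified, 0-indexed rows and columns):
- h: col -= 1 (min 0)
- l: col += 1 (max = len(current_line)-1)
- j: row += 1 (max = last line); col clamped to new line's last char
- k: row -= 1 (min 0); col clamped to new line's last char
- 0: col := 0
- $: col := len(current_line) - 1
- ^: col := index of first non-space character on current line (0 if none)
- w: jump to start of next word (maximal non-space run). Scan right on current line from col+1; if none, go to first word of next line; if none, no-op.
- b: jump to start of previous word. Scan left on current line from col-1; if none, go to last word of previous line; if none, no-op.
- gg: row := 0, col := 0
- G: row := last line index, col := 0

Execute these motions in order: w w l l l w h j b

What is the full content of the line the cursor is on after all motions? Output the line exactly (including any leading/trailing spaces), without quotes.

Answer: nine  leaf

Derivation:
After 1 (w): row=0 col=5 char='c'
After 2 (w): row=0 col=9 char='f'
After 3 (l): row=0 col=10 char='i'
After 4 (l): row=0 col=11 char='s'
After 5 (l): row=0 col=12 char='h'
After 6 (w): row=0 col=14 char='g'
After 7 (h): row=0 col=13 char='_'
After 8 (j): row=1 col=9 char='f'
After 9 (b): row=1 col=6 char='l'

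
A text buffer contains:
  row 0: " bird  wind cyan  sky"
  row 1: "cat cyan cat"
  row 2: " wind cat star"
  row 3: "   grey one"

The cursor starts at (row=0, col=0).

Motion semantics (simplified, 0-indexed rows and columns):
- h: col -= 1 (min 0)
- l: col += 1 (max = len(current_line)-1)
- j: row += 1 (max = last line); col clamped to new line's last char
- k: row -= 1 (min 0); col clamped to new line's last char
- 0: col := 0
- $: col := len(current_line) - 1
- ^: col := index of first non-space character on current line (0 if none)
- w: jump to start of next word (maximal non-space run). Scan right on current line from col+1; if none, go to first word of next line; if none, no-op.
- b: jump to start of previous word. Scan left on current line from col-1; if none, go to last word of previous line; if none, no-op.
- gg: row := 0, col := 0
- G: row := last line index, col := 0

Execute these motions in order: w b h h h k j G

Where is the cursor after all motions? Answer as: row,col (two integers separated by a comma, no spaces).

After 1 (w): row=0 col=1 char='b'
After 2 (b): row=0 col=1 char='b'
After 3 (h): row=0 col=0 char='_'
After 4 (h): row=0 col=0 char='_'
After 5 (h): row=0 col=0 char='_'
After 6 (k): row=0 col=0 char='_'
After 7 (j): row=1 col=0 char='c'
After 8 (G): row=3 col=0 char='_'

Answer: 3,0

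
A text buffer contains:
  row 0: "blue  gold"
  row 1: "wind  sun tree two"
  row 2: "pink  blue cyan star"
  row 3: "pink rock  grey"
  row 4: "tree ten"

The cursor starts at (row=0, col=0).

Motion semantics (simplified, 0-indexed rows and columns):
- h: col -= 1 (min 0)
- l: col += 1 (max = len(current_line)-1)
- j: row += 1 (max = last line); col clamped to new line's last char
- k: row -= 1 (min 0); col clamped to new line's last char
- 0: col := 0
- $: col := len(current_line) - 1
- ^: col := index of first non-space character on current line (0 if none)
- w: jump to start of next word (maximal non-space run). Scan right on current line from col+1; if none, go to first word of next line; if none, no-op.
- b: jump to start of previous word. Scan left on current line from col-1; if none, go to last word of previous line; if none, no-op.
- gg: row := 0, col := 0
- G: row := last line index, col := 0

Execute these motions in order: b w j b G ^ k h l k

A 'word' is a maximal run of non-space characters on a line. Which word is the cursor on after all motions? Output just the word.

After 1 (b): row=0 col=0 char='b'
After 2 (w): row=0 col=6 char='g'
After 3 (j): row=1 col=6 char='s'
After 4 (b): row=1 col=0 char='w'
After 5 (G): row=4 col=0 char='t'
After 6 (^): row=4 col=0 char='t'
After 7 (k): row=3 col=0 char='p'
After 8 (h): row=3 col=0 char='p'
After 9 (l): row=3 col=1 char='i'
After 10 (k): row=2 col=1 char='i'

Answer: pink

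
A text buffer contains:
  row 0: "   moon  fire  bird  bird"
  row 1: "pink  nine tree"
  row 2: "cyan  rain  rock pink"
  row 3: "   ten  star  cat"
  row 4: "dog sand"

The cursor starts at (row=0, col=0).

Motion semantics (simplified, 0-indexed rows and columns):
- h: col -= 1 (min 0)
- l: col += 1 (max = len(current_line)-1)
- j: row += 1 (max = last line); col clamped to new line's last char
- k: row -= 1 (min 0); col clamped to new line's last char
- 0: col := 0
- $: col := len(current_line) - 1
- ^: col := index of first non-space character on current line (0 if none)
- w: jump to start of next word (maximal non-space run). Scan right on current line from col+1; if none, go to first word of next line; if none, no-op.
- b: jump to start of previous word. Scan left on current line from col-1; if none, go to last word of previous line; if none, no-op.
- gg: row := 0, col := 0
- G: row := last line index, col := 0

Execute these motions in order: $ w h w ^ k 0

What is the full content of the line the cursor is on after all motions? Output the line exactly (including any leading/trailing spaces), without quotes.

Answer:    moon  fire  bird  bird

Derivation:
After 1 ($): row=0 col=24 char='d'
After 2 (w): row=1 col=0 char='p'
After 3 (h): row=1 col=0 char='p'
After 4 (w): row=1 col=6 char='n'
After 5 (^): row=1 col=0 char='p'
After 6 (k): row=0 col=0 char='_'
After 7 (0): row=0 col=0 char='_'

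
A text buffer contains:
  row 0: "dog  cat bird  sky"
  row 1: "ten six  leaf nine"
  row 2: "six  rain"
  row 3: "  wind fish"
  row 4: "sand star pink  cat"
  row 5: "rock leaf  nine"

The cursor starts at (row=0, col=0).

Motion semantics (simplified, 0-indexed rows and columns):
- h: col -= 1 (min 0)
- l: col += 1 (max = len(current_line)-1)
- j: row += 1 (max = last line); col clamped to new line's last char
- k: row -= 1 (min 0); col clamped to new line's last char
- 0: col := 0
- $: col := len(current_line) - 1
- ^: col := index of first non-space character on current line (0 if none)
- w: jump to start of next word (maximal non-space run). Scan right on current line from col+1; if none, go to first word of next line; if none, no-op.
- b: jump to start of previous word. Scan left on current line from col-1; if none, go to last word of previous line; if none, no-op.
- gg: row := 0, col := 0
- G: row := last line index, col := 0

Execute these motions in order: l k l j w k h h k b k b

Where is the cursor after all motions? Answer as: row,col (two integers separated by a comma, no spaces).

After 1 (l): row=0 col=1 char='o'
After 2 (k): row=0 col=1 char='o'
After 3 (l): row=0 col=2 char='g'
After 4 (j): row=1 col=2 char='n'
After 5 (w): row=1 col=4 char='s'
After 6 (k): row=0 col=4 char='_'
After 7 (h): row=0 col=3 char='_'
After 8 (h): row=0 col=2 char='g'
After 9 (k): row=0 col=2 char='g'
After 10 (b): row=0 col=0 char='d'
After 11 (k): row=0 col=0 char='d'
After 12 (b): row=0 col=0 char='d'

Answer: 0,0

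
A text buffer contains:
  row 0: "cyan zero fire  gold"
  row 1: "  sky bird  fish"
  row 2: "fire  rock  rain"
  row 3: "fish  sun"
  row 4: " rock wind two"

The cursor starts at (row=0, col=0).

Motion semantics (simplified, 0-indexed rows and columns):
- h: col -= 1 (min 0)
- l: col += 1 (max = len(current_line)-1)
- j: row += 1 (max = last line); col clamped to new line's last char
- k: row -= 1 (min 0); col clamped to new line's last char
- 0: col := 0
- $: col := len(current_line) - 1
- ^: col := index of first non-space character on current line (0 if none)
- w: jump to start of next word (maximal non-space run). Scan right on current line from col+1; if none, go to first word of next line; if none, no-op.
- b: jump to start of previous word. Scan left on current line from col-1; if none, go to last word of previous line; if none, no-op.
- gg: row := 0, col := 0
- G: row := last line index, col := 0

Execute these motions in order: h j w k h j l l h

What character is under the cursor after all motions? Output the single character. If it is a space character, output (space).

After 1 (h): row=0 col=0 char='c'
After 2 (j): row=1 col=0 char='_'
After 3 (w): row=1 col=2 char='s'
After 4 (k): row=0 col=2 char='a'
After 5 (h): row=0 col=1 char='y'
After 6 (j): row=1 col=1 char='_'
After 7 (l): row=1 col=2 char='s'
After 8 (l): row=1 col=3 char='k'
After 9 (h): row=1 col=2 char='s'

Answer: s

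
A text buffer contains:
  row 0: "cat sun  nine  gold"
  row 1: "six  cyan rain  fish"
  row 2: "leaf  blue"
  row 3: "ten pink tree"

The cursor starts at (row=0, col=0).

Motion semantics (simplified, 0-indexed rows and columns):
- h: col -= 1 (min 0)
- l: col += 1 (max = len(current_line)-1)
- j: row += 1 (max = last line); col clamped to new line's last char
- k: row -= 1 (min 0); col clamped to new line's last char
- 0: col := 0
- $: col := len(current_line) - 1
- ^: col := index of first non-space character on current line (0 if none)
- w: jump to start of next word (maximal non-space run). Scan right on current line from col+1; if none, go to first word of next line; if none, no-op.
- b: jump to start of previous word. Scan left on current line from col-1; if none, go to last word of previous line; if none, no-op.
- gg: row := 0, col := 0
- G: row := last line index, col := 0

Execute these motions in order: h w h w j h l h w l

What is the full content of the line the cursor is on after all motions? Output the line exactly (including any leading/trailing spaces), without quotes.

Answer: six  cyan rain  fish

Derivation:
After 1 (h): row=0 col=0 char='c'
After 2 (w): row=0 col=4 char='s'
After 3 (h): row=0 col=3 char='_'
After 4 (w): row=0 col=4 char='s'
After 5 (j): row=1 col=4 char='_'
After 6 (h): row=1 col=3 char='_'
After 7 (l): row=1 col=4 char='_'
After 8 (h): row=1 col=3 char='_'
After 9 (w): row=1 col=5 char='c'
After 10 (l): row=1 col=6 char='y'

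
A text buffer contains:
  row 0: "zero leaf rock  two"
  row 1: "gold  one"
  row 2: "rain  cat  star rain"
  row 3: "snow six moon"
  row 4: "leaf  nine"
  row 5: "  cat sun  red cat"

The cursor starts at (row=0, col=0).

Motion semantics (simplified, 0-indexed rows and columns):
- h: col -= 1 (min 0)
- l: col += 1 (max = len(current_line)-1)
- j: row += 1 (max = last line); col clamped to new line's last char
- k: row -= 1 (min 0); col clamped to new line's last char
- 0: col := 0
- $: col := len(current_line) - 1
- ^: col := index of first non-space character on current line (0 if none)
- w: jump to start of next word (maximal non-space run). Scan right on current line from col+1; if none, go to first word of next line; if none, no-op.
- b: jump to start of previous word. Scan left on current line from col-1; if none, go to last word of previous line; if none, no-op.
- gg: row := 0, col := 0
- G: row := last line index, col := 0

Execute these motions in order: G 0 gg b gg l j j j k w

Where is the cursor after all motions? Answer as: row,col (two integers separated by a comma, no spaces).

After 1 (G): row=5 col=0 char='_'
After 2 (0): row=5 col=0 char='_'
After 3 (gg): row=0 col=0 char='z'
After 4 (b): row=0 col=0 char='z'
After 5 (gg): row=0 col=0 char='z'
After 6 (l): row=0 col=1 char='e'
After 7 (j): row=1 col=1 char='o'
After 8 (j): row=2 col=1 char='a'
After 9 (j): row=3 col=1 char='n'
After 10 (k): row=2 col=1 char='a'
After 11 (w): row=2 col=6 char='c'

Answer: 2,6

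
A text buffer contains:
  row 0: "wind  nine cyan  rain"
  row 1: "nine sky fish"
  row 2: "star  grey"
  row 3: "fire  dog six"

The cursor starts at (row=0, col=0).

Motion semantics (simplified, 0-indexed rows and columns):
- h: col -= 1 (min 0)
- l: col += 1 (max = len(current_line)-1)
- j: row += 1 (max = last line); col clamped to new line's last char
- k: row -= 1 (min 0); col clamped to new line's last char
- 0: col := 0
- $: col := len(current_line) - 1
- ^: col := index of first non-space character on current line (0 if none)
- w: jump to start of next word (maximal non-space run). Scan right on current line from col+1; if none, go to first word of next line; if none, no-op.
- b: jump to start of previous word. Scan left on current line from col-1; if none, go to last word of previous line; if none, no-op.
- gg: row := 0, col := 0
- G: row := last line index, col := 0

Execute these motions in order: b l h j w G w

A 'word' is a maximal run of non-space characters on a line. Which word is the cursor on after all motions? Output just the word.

Answer: dog

Derivation:
After 1 (b): row=0 col=0 char='w'
After 2 (l): row=0 col=1 char='i'
After 3 (h): row=0 col=0 char='w'
After 4 (j): row=1 col=0 char='n'
After 5 (w): row=1 col=5 char='s'
After 6 (G): row=3 col=0 char='f'
After 7 (w): row=3 col=6 char='d'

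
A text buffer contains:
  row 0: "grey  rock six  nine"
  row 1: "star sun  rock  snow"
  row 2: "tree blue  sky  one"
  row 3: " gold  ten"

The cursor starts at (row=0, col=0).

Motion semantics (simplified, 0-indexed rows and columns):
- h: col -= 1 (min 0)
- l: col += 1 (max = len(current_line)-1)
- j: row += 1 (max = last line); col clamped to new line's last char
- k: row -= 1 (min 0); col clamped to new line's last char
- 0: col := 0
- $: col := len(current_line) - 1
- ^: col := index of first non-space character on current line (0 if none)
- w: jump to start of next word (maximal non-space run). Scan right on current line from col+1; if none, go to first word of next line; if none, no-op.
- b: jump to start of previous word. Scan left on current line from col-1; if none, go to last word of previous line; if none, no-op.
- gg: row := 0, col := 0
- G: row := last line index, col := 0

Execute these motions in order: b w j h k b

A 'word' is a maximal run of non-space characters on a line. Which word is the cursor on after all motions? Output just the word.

Answer: grey

Derivation:
After 1 (b): row=0 col=0 char='g'
After 2 (w): row=0 col=6 char='r'
After 3 (j): row=1 col=6 char='u'
After 4 (h): row=1 col=5 char='s'
After 5 (k): row=0 col=5 char='_'
After 6 (b): row=0 col=0 char='g'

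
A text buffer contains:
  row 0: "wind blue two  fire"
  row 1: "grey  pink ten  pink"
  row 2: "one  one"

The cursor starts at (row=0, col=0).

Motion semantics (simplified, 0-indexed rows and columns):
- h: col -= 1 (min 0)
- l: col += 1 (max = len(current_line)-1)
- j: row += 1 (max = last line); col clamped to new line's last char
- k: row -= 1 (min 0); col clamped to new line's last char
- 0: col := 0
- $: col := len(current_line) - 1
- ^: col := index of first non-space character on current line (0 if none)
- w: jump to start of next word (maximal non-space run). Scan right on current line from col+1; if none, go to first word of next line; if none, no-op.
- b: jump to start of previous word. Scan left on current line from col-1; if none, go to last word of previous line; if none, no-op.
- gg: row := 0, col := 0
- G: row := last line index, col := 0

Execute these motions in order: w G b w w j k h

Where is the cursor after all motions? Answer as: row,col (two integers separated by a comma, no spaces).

Answer: 1,4

Derivation:
After 1 (w): row=0 col=5 char='b'
After 2 (G): row=2 col=0 char='o'
After 3 (b): row=1 col=16 char='p'
After 4 (w): row=2 col=0 char='o'
After 5 (w): row=2 col=5 char='o'
After 6 (j): row=2 col=5 char='o'
After 7 (k): row=1 col=5 char='_'
After 8 (h): row=1 col=4 char='_'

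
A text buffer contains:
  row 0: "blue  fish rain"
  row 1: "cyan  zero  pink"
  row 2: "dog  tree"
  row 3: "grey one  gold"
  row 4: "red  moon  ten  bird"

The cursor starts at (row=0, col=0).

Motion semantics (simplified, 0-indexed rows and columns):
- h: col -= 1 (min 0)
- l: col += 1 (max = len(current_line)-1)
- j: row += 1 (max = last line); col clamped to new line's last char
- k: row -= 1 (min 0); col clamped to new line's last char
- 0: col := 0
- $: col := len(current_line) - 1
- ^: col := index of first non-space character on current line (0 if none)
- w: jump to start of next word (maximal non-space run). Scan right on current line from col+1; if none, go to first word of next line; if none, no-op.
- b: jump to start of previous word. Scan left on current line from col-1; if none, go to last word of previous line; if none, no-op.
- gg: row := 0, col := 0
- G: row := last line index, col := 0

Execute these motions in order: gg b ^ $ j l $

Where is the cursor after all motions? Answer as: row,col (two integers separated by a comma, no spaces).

After 1 (gg): row=0 col=0 char='b'
After 2 (b): row=0 col=0 char='b'
After 3 (^): row=0 col=0 char='b'
After 4 ($): row=0 col=14 char='n'
After 5 (j): row=1 col=14 char='n'
After 6 (l): row=1 col=15 char='k'
After 7 ($): row=1 col=15 char='k'

Answer: 1,15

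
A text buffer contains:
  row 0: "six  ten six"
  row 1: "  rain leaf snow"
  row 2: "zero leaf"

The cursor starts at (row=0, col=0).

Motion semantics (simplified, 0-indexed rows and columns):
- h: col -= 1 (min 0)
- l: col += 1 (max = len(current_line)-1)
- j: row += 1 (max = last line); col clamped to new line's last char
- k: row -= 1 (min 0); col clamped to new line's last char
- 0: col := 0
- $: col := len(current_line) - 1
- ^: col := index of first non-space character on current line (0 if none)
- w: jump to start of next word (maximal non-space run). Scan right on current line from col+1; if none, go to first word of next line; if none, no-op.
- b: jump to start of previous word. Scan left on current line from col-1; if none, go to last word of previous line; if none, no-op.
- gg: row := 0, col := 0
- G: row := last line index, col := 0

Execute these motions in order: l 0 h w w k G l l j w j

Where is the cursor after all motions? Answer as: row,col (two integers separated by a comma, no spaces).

Answer: 2,5

Derivation:
After 1 (l): row=0 col=1 char='i'
After 2 (0): row=0 col=0 char='s'
After 3 (h): row=0 col=0 char='s'
After 4 (w): row=0 col=5 char='t'
After 5 (w): row=0 col=9 char='s'
After 6 (k): row=0 col=9 char='s'
After 7 (G): row=2 col=0 char='z'
After 8 (l): row=2 col=1 char='e'
After 9 (l): row=2 col=2 char='r'
After 10 (j): row=2 col=2 char='r'
After 11 (w): row=2 col=5 char='l'
After 12 (j): row=2 col=5 char='l'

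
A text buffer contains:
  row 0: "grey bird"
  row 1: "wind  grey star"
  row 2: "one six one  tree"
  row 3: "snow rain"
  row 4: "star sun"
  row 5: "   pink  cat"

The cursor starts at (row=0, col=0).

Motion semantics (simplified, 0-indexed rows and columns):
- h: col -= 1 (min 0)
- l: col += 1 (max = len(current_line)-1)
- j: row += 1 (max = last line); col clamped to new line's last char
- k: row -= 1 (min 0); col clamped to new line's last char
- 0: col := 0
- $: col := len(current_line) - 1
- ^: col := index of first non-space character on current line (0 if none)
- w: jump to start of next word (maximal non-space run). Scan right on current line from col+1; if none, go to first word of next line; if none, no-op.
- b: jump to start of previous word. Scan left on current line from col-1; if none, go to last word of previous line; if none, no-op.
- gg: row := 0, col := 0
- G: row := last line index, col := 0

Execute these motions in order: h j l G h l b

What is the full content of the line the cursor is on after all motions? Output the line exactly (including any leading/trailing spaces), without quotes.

After 1 (h): row=0 col=0 char='g'
After 2 (j): row=1 col=0 char='w'
After 3 (l): row=1 col=1 char='i'
After 4 (G): row=5 col=0 char='_'
After 5 (h): row=5 col=0 char='_'
After 6 (l): row=5 col=1 char='_'
After 7 (b): row=4 col=5 char='s'

Answer: star sun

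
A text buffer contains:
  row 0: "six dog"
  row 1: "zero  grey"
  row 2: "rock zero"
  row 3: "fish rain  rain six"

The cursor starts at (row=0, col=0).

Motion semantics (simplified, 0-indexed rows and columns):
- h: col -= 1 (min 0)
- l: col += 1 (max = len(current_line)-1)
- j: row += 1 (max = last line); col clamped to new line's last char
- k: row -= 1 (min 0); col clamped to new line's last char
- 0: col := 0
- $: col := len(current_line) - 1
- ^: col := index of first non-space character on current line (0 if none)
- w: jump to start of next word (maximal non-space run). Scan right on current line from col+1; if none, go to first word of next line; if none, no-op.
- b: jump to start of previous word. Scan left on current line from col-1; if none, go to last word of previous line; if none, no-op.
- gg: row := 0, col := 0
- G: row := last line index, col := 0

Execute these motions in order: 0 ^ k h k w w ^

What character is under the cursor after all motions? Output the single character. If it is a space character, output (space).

Answer: z

Derivation:
After 1 (0): row=0 col=0 char='s'
After 2 (^): row=0 col=0 char='s'
After 3 (k): row=0 col=0 char='s'
After 4 (h): row=0 col=0 char='s'
After 5 (k): row=0 col=0 char='s'
After 6 (w): row=0 col=4 char='d'
After 7 (w): row=1 col=0 char='z'
After 8 (^): row=1 col=0 char='z'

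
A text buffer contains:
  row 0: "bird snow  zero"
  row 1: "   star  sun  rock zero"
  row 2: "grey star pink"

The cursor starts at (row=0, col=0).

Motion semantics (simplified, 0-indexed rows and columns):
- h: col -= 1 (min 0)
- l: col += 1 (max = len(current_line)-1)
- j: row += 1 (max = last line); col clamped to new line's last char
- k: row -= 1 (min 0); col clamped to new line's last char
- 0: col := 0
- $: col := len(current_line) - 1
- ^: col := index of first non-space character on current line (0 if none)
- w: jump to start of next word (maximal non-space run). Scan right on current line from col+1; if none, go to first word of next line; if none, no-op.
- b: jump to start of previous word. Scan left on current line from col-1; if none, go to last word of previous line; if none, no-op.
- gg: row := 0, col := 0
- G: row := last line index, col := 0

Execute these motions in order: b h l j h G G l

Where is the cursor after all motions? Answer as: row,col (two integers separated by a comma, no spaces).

Answer: 2,1

Derivation:
After 1 (b): row=0 col=0 char='b'
After 2 (h): row=0 col=0 char='b'
After 3 (l): row=0 col=1 char='i'
After 4 (j): row=1 col=1 char='_'
After 5 (h): row=1 col=0 char='_'
After 6 (G): row=2 col=0 char='g'
After 7 (G): row=2 col=0 char='g'
After 8 (l): row=2 col=1 char='r'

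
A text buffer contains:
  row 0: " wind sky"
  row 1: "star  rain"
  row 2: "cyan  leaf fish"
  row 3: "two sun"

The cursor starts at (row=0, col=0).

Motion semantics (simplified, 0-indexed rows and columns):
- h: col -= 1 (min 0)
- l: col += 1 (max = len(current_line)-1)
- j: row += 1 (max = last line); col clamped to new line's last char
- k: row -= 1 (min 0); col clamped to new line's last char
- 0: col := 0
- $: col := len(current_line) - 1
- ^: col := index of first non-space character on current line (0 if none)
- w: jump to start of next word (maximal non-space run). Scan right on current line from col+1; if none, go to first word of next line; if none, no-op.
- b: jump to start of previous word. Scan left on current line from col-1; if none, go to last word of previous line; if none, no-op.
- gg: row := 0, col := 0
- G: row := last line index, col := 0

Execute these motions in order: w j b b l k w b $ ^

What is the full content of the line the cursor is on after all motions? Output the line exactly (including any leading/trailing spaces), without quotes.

Answer:  wind sky

Derivation:
After 1 (w): row=0 col=1 char='w'
After 2 (j): row=1 col=1 char='t'
After 3 (b): row=1 col=0 char='s'
After 4 (b): row=0 col=6 char='s'
After 5 (l): row=0 col=7 char='k'
After 6 (k): row=0 col=7 char='k'
After 7 (w): row=1 col=0 char='s'
After 8 (b): row=0 col=6 char='s'
After 9 ($): row=0 col=8 char='y'
After 10 (^): row=0 col=1 char='w'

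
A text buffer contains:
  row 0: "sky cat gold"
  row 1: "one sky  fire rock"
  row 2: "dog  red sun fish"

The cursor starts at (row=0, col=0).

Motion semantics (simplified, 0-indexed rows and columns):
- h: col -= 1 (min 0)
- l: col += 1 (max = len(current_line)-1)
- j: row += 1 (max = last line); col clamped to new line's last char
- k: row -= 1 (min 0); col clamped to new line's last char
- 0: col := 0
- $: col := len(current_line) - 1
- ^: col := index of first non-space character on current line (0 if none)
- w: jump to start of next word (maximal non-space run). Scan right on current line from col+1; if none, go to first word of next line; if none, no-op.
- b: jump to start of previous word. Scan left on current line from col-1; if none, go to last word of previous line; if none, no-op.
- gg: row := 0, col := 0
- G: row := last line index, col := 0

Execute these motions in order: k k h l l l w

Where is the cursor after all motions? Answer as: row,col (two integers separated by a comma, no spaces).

After 1 (k): row=0 col=0 char='s'
After 2 (k): row=0 col=0 char='s'
After 3 (h): row=0 col=0 char='s'
After 4 (l): row=0 col=1 char='k'
After 5 (l): row=0 col=2 char='y'
After 6 (l): row=0 col=3 char='_'
After 7 (w): row=0 col=4 char='c'

Answer: 0,4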